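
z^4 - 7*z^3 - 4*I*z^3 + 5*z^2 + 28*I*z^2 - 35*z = z*(z - 7)*(z - 5*I)*(z + I)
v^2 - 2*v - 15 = (v - 5)*(v + 3)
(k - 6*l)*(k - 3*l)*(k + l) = k^3 - 8*k^2*l + 9*k*l^2 + 18*l^3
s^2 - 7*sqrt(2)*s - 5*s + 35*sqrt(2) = (s - 5)*(s - 7*sqrt(2))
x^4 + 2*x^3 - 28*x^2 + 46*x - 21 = (x - 3)*(x - 1)^2*(x + 7)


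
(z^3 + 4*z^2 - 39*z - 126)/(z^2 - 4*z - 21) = (z^2 + z - 42)/(z - 7)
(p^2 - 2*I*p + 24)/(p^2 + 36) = (p + 4*I)/(p + 6*I)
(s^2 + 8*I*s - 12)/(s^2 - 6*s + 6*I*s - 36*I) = (s + 2*I)/(s - 6)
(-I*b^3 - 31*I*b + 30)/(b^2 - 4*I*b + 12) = (-I*b^2 + 6*b + 5*I)/(b + 2*I)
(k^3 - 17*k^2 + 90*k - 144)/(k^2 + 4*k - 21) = (k^2 - 14*k + 48)/(k + 7)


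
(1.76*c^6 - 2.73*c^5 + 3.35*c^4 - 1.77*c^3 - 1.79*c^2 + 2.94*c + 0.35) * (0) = 0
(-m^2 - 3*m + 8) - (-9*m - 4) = -m^2 + 6*m + 12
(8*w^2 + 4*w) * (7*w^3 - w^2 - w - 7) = 56*w^5 + 20*w^4 - 12*w^3 - 60*w^2 - 28*w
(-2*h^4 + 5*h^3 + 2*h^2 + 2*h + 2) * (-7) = 14*h^4 - 35*h^3 - 14*h^2 - 14*h - 14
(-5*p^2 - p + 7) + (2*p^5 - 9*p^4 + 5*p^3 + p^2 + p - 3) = 2*p^5 - 9*p^4 + 5*p^3 - 4*p^2 + 4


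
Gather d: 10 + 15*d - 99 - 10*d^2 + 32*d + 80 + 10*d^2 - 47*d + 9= 0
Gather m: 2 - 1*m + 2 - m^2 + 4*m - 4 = -m^2 + 3*m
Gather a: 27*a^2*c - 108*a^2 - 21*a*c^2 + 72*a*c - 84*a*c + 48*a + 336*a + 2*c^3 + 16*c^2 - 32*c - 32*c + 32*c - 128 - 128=a^2*(27*c - 108) + a*(-21*c^2 - 12*c + 384) + 2*c^3 + 16*c^2 - 32*c - 256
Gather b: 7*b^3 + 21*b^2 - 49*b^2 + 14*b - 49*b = 7*b^3 - 28*b^2 - 35*b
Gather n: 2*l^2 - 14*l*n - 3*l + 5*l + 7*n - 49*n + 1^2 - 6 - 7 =2*l^2 + 2*l + n*(-14*l - 42) - 12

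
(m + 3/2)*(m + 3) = m^2 + 9*m/2 + 9/2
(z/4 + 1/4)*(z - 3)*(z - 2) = z^3/4 - z^2 + z/4 + 3/2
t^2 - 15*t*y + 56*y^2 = (t - 8*y)*(t - 7*y)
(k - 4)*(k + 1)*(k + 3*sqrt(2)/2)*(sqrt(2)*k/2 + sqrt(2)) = sqrt(2)*k^4/2 - sqrt(2)*k^3/2 + 3*k^3/2 - 5*sqrt(2)*k^2 - 3*k^2/2 - 15*k - 4*sqrt(2)*k - 12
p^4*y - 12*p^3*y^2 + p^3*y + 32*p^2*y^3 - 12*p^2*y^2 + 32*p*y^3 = p*(p - 8*y)*(p - 4*y)*(p*y + y)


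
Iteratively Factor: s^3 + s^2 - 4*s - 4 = (s + 2)*(s^2 - s - 2) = (s + 1)*(s + 2)*(s - 2)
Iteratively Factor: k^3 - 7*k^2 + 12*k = (k - 3)*(k^2 - 4*k) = k*(k - 3)*(k - 4)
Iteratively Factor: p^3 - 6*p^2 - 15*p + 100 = (p - 5)*(p^2 - p - 20) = (p - 5)^2*(p + 4)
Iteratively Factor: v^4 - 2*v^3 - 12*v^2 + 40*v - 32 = (v - 2)*(v^3 - 12*v + 16) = (v - 2)^2*(v^2 + 2*v - 8) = (v - 2)^2*(v + 4)*(v - 2)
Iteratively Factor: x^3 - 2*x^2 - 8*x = (x - 4)*(x^2 + 2*x) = x*(x - 4)*(x + 2)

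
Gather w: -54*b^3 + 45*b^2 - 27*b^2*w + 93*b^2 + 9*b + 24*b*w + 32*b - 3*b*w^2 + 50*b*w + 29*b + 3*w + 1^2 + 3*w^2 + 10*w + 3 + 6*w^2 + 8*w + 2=-54*b^3 + 138*b^2 + 70*b + w^2*(9 - 3*b) + w*(-27*b^2 + 74*b + 21) + 6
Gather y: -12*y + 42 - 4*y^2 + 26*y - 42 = -4*y^2 + 14*y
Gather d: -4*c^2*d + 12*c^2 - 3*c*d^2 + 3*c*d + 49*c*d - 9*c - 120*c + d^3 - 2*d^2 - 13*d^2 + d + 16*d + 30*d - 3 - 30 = 12*c^2 - 129*c + d^3 + d^2*(-3*c - 15) + d*(-4*c^2 + 52*c + 47) - 33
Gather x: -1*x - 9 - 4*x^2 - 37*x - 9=-4*x^2 - 38*x - 18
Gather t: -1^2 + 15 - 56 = -42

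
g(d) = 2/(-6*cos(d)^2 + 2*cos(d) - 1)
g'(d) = 2*(-12*sin(d)*cos(d) + 2*sin(d))/(-6*cos(d)^2 + 2*cos(d) - 1)^2 = 4*(1 - 6*cos(d))*sin(d)/(6*cos(d)^2 - 2*cos(d) + 1)^2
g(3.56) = -0.26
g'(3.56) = -0.17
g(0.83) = -0.84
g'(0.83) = -1.58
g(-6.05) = -0.42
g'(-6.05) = -0.20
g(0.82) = -0.82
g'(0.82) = -1.53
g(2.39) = -0.35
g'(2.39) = 0.46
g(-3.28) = -0.23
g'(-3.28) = 0.05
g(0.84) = -0.86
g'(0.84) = -1.64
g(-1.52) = -2.19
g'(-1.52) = -3.33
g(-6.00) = -0.43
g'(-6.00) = -0.25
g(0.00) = -0.40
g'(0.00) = 0.00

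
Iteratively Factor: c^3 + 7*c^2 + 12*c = (c + 3)*(c^2 + 4*c) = c*(c + 3)*(c + 4)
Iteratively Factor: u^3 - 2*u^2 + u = (u)*(u^2 - 2*u + 1) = u*(u - 1)*(u - 1)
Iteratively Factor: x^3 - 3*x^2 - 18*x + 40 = (x - 5)*(x^2 + 2*x - 8) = (x - 5)*(x - 2)*(x + 4)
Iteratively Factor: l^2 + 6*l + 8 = (l + 4)*(l + 2)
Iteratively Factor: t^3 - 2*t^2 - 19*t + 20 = (t - 5)*(t^2 + 3*t - 4) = (t - 5)*(t + 4)*(t - 1)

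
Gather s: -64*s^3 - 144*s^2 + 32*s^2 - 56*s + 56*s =-64*s^3 - 112*s^2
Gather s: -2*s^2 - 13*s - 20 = -2*s^2 - 13*s - 20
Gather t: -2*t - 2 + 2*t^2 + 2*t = 2*t^2 - 2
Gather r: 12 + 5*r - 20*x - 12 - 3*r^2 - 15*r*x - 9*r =-3*r^2 + r*(-15*x - 4) - 20*x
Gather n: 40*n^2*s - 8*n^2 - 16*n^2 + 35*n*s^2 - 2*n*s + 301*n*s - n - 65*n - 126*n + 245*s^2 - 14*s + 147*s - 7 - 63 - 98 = n^2*(40*s - 24) + n*(35*s^2 + 299*s - 192) + 245*s^2 + 133*s - 168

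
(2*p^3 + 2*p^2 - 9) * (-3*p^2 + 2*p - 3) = -6*p^5 - 2*p^4 - 2*p^3 + 21*p^2 - 18*p + 27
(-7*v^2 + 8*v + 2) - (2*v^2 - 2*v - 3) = -9*v^2 + 10*v + 5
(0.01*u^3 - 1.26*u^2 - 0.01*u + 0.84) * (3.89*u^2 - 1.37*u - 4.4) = 0.0389*u^5 - 4.9151*u^4 + 1.6433*u^3 + 8.8253*u^2 - 1.1068*u - 3.696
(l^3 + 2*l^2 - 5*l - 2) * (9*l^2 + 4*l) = 9*l^5 + 22*l^4 - 37*l^3 - 38*l^2 - 8*l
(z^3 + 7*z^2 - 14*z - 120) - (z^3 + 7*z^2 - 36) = -14*z - 84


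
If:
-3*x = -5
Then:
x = 5/3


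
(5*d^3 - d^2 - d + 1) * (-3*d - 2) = -15*d^4 - 7*d^3 + 5*d^2 - d - 2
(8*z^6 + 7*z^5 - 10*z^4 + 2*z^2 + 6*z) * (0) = 0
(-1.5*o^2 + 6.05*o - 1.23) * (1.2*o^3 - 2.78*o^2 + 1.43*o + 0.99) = -1.8*o^5 + 11.43*o^4 - 20.44*o^3 + 10.5859*o^2 + 4.2306*o - 1.2177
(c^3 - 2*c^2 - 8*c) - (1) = c^3 - 2*c^2 - 8*c - 1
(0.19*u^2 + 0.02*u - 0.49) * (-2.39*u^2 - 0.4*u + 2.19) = -0.4541*u^4 - 0.1238*u^3 + 1.5792*u^2 + 0.2398*u - 1.0731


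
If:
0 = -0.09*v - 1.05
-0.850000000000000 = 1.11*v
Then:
No Solution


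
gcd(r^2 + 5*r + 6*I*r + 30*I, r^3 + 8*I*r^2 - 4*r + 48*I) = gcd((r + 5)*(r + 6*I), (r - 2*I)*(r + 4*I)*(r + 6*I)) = r + 6*I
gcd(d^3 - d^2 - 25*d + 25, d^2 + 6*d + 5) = d + 5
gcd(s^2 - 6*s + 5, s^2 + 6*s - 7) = s - 1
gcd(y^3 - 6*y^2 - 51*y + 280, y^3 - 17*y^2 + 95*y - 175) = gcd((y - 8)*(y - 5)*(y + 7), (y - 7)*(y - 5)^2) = y - 5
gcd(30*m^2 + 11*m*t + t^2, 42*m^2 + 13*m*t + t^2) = 6*m + t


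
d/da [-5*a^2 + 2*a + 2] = 2 - 10*a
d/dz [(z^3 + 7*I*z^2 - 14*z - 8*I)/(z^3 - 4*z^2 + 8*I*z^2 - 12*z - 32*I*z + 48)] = (z^2*(-4 + I) + z*(8 - 48*I) + 104 + 24*I)/(z^4 + z^3*(-8 + 12*I) + z^2*(-20 - 96*I) + z*(288 + 192*I) - 576)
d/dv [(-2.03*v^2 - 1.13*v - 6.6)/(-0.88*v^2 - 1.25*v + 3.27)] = (1.5431*v^2 - 24.8922*v - 11.9451)/(0.7744*v^4 + 2.2*v^3 - 4.1927*v^2 - 8.175*v + 10.6929)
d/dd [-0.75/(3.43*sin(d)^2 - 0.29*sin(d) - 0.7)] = (5.145*sin(d) - 0.2175)*cos(d)/(-3.43*sin(d)^2 + 0.29*sin(d) + 0.7)^2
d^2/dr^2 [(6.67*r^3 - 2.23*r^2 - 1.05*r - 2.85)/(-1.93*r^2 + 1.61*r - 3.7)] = (-2.8421709430404e-14*r^5 + 82.363174*r^3 + 206.54835*r^2 - 645.99693*r + 47.63837)/(7.189057*r^6 - 17.991267*r^5 + 56.354649*r^4 - 73.155341*r^3 + 108.03741*r^2 - 66.1227*r + 50.653)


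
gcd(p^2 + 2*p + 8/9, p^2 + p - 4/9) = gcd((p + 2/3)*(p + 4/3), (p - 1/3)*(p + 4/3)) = p + 4/3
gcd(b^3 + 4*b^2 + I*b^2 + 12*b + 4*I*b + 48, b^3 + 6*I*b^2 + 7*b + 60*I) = b^2 + I*b + 12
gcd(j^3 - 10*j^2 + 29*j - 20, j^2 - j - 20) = j - 5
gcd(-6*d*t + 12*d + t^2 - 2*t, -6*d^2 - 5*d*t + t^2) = -6*d + t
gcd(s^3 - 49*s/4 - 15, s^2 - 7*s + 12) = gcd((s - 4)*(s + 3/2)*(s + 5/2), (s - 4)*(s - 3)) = s - 4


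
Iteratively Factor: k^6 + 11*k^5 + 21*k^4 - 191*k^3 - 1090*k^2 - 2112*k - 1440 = (k + 3)*(k^5 + 8*k^4 - 3*k^3 - 182*k^2 - 544*k - 480) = (k - 5)*(k + 3)*(k^4 + 13*k^3 + 62*k^2 + 128*k + 96) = (k - 5)*(k + 2)*(k + 3)*(k^3 + 11*k^2 + 40*k + 48) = (k - 5)*(k + 2)*(k + 3)*(k + 4)*(k^2 + 7*k + 12) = (k - 5)*(k + 2)*(k + 3)*(k + 4)^2*(k + 3)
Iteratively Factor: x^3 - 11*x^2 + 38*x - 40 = (x - 2)*(x^2 - 9*x + 20) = (x - 5)*(x - 2)*(x - 4)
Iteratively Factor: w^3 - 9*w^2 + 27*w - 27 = (w - 3)*(w^2 - 6*w + 9) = (w - 3)^2*(w - 3)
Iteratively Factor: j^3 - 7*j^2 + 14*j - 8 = (j - 2)*(j^2 - 5*j + 4) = (j - 4)*(j - 2)*(j - 1)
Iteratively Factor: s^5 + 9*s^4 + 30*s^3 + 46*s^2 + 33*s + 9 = (s + 1)*(s^4 + 8*s^3 + 22*s^2 + 24*s + 9) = (s + 1)*(s + 3)*(s^3 + 5*s^2 + 7*s + 3) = (s + 1)*(s + 3)^2*(s^2 + 2*s + 1) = (s + 1)^2*(s + 3)^2*(s + 1)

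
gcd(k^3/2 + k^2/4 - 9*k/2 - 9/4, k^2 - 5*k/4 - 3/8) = 1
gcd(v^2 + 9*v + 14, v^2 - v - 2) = 1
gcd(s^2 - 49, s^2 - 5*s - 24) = 1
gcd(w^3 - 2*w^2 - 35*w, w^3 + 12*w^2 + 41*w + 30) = w + 5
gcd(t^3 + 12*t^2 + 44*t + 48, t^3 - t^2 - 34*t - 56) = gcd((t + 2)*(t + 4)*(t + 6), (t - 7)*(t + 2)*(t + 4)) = t^2 + 6*t + 8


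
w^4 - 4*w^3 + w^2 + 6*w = w*(w - 3)*(w - 2)*(w + 1)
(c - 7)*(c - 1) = c^2 - 8*c + 7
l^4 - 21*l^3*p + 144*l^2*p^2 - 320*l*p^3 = l*(l - 8*p)^2*(l - 5*p)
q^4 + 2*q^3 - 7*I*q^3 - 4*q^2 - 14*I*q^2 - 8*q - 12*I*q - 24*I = (q + 2)*(q - 6*I)*(q - 2*I)*(q + I)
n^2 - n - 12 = (n - 4)*(n + 3)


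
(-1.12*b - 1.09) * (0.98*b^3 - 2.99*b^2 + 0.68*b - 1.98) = -1.0976*b^4 + 2.2806*b^3 + 2.4975*b^2 + 1.4764*b + 2.1582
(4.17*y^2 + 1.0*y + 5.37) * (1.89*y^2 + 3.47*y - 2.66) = 7.8813*y^4 + 16.3599*y^3 + 2.5271*y^2 + 15.9739*y - 14.2842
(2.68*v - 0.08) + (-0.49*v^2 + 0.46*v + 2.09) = -0.49*v^2 + 3.14*v + 2.01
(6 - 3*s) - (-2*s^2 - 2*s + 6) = 2*s^2 - s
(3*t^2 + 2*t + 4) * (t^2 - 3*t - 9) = 3*t^4 - 7*t^3 - 29*t^2 - 30*t - 36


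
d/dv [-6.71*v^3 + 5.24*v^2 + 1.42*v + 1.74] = -20.13*v^2 + 10.48*v + 1.42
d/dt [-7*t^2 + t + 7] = 1 - 14*t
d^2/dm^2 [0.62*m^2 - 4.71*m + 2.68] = 1.24000000000000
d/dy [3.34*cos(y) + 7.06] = -3.34*sin(y)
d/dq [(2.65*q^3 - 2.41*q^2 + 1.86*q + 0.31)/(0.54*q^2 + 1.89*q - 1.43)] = (1.431*q^4 + 10.017*q^3 - 16.9278*q^2 + 6.5578*q - 3.2457)/(0.2916*q^4 + 2.0412*q^3 + 2.0277*q^2 - 5.4054*q + 2.0449)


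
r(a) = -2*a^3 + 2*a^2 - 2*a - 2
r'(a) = -6*a^2 + 4*a - 2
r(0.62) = -2.95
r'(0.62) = -1.83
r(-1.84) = 20.91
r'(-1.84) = -29.67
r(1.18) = -4.86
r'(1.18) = -5.63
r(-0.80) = 1.90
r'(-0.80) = -9.04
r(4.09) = -113.56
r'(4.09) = -86.01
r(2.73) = -33.25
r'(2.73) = -35.80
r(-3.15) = 86.66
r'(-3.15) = -74.14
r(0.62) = -2.95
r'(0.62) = -1.83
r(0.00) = -2.00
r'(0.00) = -2.00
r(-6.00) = 514.00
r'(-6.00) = -242.00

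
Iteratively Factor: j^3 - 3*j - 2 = (j + 1)*(j^2 - j - 2) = (j - 2)*(j + 1)*(j + 1)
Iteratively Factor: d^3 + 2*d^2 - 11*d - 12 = (d - 3)*(d^2 + 5*d + 4) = (d - 3)*(d + 4)*(d + 1)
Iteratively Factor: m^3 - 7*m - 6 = (m + 2)*(m^2 - 2*m - 3) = (m + 1)*(m + 2)*(m - 3)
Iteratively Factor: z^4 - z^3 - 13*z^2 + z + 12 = (z + 1)*(z^3 - 2*z^2 - 11*z + 12) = (z - 1)*(z + 1)*(z^2 - z - 12) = (z - 1)*(z + 1)*(z + 3)*(z - 4)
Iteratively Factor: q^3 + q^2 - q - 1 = (q + 1)*(q^2 - 1) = (q - 1)*(q + 1)*(q + 1)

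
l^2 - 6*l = l*(l - 6)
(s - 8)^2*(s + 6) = s^3 - 10*s^2 - 32*s + 384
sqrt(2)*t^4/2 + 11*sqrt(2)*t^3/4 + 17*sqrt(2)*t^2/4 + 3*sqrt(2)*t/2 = t*(t + 1/2)*(t + 3)*(sqrt(2)*t/2 + sqrt(2))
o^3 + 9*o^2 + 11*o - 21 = (o - 1)*(o + 3)*(o + 7)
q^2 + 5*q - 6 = (q - 1)*(q + 6)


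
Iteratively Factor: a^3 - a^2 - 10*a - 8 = (a + 1)*(a^2 - 2*a - 8) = (a + 1)*(a + 2)*(a - 4)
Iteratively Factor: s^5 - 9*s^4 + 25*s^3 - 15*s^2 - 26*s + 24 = (s - 3)*(s^4 - 6*s^3 + 7*s^2 + 6*s - 8) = (s - 3)*(s - 2)*(s^3 - 4*s^2 - s + 4) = (s - 3)*(s - 2)*(s - 1)*(s^2 - 3*s - 4) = (s - 4)*(s - 3)*(s - 2)*(s - 1)*(s + 1)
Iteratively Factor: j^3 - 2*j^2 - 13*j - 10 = (j + 2)*(j^2 - 4*j - 5) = (j - 5)*(j + 2)*(j + 1)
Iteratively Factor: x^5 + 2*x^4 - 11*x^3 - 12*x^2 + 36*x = (x)*(x^4 + 2*x^3 - 11*x^2 - 12*x + 36) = x*(x - 2)*(x^3 + 4*x^2 - 3*x - 18) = x*(x - 2)*(x + 3)*(x^2 + x - 6) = x*(x - 2)^2*(x + 3)*(x + 3)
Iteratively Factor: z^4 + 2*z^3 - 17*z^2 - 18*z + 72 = (z + 4)*(z^3 - 2*z^2 - 9*z + 18) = (z - 3)*(z + 4)*(z^2 + z - 6) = (z - 3)*(z + 3)*(z + 4)*(z - 2)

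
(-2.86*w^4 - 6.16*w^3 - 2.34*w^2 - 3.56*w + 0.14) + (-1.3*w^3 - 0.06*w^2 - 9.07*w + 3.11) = -2.86*w^4 - 7.46*w^3 - 2.4*w^2 - 12.63*w + 3.25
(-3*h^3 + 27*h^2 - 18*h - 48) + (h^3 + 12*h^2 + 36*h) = -2*h^3 + 39*h^2 + 18*h - 48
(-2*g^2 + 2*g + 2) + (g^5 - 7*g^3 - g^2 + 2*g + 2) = g^5 - 7*g^3 - 3*g^2 + 4*g + 4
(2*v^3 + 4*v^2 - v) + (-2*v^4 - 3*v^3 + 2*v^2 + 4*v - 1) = -2*v^4 - v^3 + 6*v^2 + 3*v - 1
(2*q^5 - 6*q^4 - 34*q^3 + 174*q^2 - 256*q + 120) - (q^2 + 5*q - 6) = 2*q^5 - 6*q^4 - 34*q^3 + 173*q^2 - 261*q + 126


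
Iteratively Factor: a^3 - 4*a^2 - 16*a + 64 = (a + 4)*(a^2 - 8*a + 16) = (a - 4)*(a + 4)*(a - 4)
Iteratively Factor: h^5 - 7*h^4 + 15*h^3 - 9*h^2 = (h - 1)*(h^4 - 6*h^3 + 9*h^2) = (h - 3)*(h - 1)*(h^3 - 3*h^2) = (h - 3)^2*(h - 1)*(h^2) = h*(h - 3)^2*(h - 1)*(h)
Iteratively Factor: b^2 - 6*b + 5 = (b - 5)*(b - 1)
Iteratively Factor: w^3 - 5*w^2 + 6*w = (w - 2)*(w^2 - 3*w) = w*(w - 2)*(w - 3)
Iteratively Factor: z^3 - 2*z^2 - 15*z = (z - 5)*(z^2 + 3*z) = z*(z - 5)*(z + 3)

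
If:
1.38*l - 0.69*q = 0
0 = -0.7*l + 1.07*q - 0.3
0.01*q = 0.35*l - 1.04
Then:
No Solution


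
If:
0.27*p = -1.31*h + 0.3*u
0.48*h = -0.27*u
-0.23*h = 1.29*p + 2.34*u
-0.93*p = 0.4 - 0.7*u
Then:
No Solution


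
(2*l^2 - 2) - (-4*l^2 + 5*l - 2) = 6*l^2 - 5*l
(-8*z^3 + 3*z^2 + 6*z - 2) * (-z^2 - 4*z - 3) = 8*z^5 + 29*z^4 + 6*z^3 - 31*z^2 - 10*z + 6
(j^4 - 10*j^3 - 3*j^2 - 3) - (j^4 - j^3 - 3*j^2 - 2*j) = -9*j^3 + 2*j - 3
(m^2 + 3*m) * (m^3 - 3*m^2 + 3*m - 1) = m^5 - 6*m^3 + 8*m^2 - 3*m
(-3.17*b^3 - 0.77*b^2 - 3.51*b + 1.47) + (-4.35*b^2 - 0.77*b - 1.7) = -3.17*b^3 - 5.12*b^2 - 4.28*b - 0.23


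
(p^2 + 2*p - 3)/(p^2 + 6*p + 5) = (p^2 + 2*p - 3)/(p^2 + 6*p + 5)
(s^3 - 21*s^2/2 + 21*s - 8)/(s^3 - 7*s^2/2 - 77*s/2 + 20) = (s - 2)/(s + 5)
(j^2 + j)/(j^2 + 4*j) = (j + 1)/(j + 4)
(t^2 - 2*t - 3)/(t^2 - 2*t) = (t^2 - 2*t - 3)/(t*(t - 2))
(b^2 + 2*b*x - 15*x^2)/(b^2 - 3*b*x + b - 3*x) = (b + 5*x)/(b + 1)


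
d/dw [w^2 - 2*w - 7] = 2*w - 2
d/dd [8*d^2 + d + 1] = 16*d + 1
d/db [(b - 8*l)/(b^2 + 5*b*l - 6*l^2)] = (b^2 + 5*b*l - 6*l^2 - (b - 8*l)*(2*b + 5*l))/(b^2 + 5*b*l - 6*l^2)^2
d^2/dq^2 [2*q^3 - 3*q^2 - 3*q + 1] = 12*q - 6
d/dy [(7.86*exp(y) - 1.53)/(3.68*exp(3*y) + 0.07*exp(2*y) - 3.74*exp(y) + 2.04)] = (-57.8496*exp(3*y) + 16.341*exp(2*y) + 0.214200000000002*exp(y) + 10.3122)*exp(y)/(13.5424*exp(6*y) + 0.5152*exp(5*y) - 27.5215*exp(4*y) + 14.4908*exp(3*y) + 14.2732*exp(2*y) - 15.2592*exp(y) + 4.1616)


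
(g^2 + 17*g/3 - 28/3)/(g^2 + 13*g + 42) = (g - 4/3)/(g + 6)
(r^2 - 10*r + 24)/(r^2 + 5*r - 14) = (r^2 - 10*r + 24)/(r^2 + 5*r - 14)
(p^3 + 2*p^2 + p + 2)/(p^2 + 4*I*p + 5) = (p^2 + p*(2 + I) + 2*I)/(p + 5*I)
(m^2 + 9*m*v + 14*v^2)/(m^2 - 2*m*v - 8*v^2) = (-m - 7*v)/(-m + 4*v)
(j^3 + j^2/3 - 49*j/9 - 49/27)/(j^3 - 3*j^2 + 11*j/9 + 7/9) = (j + 7/3)/(j - 1)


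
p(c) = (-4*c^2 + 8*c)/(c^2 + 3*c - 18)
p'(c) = (8 - 8*c)/(c^2 + 3*c - 18) + (-2*c - 3)*(-4*c^2 + 8*c)/(c^2 + 3*c - 18)^2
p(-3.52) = 4.81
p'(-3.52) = -3.44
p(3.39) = -5.15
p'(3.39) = 8.52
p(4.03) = -3.17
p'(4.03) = 1.04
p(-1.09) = 0.67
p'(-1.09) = -0.81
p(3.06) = -23.87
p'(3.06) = 370.11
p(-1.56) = 1.10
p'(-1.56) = -1.02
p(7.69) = -2.73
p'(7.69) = -0.05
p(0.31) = -0.12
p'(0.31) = -0.35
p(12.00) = -2.96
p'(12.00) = -0.05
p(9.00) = -2.80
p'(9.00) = -0.06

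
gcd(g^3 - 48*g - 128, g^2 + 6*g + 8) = g + 4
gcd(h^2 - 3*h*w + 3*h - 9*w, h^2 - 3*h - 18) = h + 3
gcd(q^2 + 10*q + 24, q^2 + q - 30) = q + 6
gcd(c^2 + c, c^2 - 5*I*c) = c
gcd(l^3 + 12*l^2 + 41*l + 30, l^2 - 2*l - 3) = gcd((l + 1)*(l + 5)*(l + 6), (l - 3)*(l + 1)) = l + 1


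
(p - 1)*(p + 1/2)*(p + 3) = p^3 + 5*p^2/2 - 2*p - 3/2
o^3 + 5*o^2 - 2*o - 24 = (o - 2)*(o + 3)*(o + 4)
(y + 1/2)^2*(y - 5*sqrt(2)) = y^3 - 5*sqrt(2)*y^2 + y^2 - 5*sqrt(2)*y + y/4 - 5*sqrt(2)/4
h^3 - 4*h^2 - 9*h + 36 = (h - 4)*(h - 3)*(h + 3)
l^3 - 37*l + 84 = (l - 4)*(l - 3)*(l + 7)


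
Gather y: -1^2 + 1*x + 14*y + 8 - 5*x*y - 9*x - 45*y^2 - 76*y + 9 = -8*x - 45*y^2 + y*(-5*x - 62) + 16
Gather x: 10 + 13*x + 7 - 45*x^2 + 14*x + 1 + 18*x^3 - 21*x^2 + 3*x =18*x^3 - 66*x^2 + 30*x + 18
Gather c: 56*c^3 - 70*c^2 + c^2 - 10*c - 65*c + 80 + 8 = 56*c^3 - 69*c^2 - 75*c + 88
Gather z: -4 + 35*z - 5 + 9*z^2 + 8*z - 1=9*z^2 + 43*z - 10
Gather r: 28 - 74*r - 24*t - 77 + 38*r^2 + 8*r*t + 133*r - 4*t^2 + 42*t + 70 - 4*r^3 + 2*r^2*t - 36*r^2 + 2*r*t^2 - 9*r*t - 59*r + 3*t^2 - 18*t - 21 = -4*r^3 + r^2*(2*t + 2) + r*(2*t^2 - t) - t^2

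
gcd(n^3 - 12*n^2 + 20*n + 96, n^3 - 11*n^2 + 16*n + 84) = n^2 - 4*n - 12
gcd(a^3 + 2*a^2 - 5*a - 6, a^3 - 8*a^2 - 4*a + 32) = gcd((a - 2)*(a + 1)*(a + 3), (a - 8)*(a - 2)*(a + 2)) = a - 2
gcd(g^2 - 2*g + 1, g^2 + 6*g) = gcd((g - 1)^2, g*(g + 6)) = 1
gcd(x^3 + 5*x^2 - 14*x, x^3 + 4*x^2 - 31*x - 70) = x + 7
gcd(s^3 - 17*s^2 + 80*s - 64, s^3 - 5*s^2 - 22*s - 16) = s - 8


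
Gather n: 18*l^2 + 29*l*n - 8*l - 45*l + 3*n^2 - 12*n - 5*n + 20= 18*l^2 - 53*l + 3*n^2 + n*(29*l - 17) + 20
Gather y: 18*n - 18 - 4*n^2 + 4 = -4*n^2 + 18*n - 14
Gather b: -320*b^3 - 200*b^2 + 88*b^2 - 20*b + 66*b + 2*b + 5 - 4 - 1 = -320*b^3 - 112*b^2 + 48*b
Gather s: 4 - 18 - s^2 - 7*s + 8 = -s^2 - 7*s - 6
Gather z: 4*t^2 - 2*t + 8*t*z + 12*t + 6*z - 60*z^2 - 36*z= 4*t^2 + 10*t - 60*z^2 + z*(8*t - 30)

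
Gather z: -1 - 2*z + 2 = 1 - 2*z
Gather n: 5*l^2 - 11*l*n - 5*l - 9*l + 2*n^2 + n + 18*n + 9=5*l^2 - 14*l + 2*n^2 + n*(19 - 11*l) + 9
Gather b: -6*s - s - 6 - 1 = -7*s - 7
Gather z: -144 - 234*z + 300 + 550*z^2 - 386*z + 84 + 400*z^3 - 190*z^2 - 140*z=400*z^3 + 360*z^2 - 760*z + 240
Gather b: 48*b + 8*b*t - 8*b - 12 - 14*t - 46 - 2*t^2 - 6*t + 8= b*(8*t + 40) - 2*t^2 - 20*t - 50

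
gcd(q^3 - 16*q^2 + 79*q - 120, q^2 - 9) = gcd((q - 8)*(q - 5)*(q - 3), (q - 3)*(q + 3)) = q - 3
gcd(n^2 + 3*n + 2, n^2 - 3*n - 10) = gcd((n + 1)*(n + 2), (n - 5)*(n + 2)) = n + 2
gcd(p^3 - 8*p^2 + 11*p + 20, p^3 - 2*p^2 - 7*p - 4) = p^2 - 3*p - 4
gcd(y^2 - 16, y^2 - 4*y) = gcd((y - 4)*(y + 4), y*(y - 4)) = y - 4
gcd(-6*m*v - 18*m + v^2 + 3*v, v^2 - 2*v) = 1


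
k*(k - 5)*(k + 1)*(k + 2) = k^4 - 2*k^3 - 13*k^2 - 10*k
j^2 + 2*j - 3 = (j - 1)*(j + 3)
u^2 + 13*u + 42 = (u + 6)*(u + 7)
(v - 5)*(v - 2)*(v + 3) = v^3 - 4*v^2 - 11*v + 30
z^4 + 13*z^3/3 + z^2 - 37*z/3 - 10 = (z - 5/3)*(z + 1)*(z + 2)*(z + 3)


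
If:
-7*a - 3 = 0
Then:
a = -3/7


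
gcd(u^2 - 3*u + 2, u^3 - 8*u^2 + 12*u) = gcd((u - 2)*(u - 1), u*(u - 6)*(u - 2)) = u - 2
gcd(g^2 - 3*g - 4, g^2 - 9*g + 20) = g - 4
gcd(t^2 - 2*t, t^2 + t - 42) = 1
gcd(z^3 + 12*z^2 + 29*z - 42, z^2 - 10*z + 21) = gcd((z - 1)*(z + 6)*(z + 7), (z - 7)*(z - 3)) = 1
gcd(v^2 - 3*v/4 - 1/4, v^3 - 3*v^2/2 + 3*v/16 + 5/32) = v + 1/4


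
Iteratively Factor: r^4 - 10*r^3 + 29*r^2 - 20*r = (r - 1)*(r^3 - 9*r^2 + 20*r) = (r - 4)*(r - 1)*(r^2 - 5*r) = (r - 5)*(r - 4)*(r - 1)*(r)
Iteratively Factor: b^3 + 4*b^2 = (b)*(b^2 + 4*b) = b^2*(b + 4)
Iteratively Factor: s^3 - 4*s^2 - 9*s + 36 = (s - 3)*(s^2 - s - 12) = (s - 4)*(s - 3)*(s + 3)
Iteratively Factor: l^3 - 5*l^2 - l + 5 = (l + 1)*(l^2 - 6*l + 5) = (l - 5)*(l + 1)*(l - 1)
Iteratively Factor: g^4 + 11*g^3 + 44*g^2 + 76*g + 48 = (g + 4)*(g^3 + 7*g^2 + 16*g + 12) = (g + 2)*(g + 4)*(g^2 + 5*g + 6) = (g + 2)^2*(g + 4)*(g + 3)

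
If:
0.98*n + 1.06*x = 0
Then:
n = -1.08163265306122*x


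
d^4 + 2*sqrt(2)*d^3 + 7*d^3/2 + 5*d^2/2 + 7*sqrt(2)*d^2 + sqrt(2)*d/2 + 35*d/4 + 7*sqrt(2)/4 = (d + 7/2)*(d + sqrt(2)/2)^2*(d + sqrt(2))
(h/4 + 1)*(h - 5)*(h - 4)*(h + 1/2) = h^4/4 - 9*h^3/8 - 37*h^2/8 + 18*h + 10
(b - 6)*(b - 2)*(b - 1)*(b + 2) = b^4 - 7*b^3 + 2*b^2 + 28*b - 24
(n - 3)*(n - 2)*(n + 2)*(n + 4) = n^4 + n^3 - 16*n^2 - 4*n + 48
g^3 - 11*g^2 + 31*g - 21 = (g - 7)*(g - 3)*(g - 1)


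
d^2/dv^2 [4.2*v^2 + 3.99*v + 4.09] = 8.40000000000000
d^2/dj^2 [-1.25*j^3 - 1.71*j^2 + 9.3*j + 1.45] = -7.5*j - 3.42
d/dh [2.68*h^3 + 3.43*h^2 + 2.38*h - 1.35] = 8.04*h^2 + 6.86*h + 2.38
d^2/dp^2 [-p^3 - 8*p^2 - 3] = -6*p - 16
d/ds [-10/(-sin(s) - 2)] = -10*cos(s)/(sin(s) + 2)^2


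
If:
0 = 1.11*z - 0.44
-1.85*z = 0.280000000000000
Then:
No Solution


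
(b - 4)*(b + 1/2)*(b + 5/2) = b^3 - b^2 - 43*b/4 - 5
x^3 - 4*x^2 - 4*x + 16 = (x - 4)*(x - 2)*(x + 2)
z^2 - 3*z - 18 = (z - 6)*(z + 3)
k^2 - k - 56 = (k - 8)*(k + 7)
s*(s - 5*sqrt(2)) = s^2 - 5*sqrt(2)*s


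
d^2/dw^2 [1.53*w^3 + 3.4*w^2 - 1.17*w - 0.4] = 9.18*w + 6.8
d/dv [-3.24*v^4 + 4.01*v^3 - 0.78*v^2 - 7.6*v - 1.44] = -12.96*v^3 + 12.03*v^2 - 1.56*v - 7.6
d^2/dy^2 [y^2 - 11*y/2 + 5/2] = 2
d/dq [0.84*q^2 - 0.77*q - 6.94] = 1.68*q - 0.77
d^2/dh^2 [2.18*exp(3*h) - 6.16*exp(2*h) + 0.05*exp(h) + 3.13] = (19.62*exp(2*h) - 24.64*exp(h) + 0.05)*exp(h)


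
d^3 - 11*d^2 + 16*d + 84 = (d - 7)*(d - 6)*(d + 2)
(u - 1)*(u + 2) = u^2 + u - 2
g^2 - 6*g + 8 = (g - 4)*(g - 2)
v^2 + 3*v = v*(v + 3)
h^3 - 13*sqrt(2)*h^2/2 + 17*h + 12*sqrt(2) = (h - 4*sqrt(2))*(h - 3*sqrt(2))*(h + sqrt(2)/2)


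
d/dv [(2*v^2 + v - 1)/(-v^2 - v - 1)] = (-v^2 - 6*v - 2)/(v^4 + 2*v^3 + 3*v^2 + 2*v + 1)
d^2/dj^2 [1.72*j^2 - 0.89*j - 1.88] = 3.44000000000000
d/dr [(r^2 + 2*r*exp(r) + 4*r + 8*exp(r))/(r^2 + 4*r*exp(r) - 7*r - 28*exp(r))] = (-(r^2 + 2*r*exp(r) + 4*r + 8*exp(r))*(4*r*exp(r) + 2*r - 24*exp(r) - 7) + 2*(r^2 + 4*r*exp(r) - 7*r - 28*exp(r))*(r*exp(r) + r + 5*exp(r) + 2))/(r^2 + 4*r*exp(r) - 7*r - 28*exp(r))^2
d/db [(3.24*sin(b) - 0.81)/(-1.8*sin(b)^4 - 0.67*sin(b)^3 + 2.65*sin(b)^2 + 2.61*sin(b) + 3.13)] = (17.496*sin(b)^4 - 1.4904*sin(b)^3 - 10.2141*sin(b)^2 + 4.293*sin(b) + 12.2553)*cos(b)/(3.24*sin(b)^8 + 2.412*sin(b)^7 - 9.0911*sin(b)^6 - 12.947*sin(b)^5 - 7.7429*sin(b)^4 + 9.6388*sin(b)^3 + 23.4011*sin(b)^2 + 16.3386*sin(b) + 9.7969)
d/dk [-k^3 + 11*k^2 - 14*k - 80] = -3*k^2 + 22*k - 14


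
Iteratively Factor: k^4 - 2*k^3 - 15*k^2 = (k + 3)*(k^3 - 5*k^2) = k*(k + 3)*(k^2 - 5*k) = k^2*(k + 3)*(k - 5)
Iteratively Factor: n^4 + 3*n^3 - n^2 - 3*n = (n + 3)*(n^3 - n) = (n - 1)*(n + 3)*(n^2 + n) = n*(n - 1)*(n + 3)*(n + 1)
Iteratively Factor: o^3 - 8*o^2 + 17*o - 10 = (o - 5)*(o^2 - 3*o + 2) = (o - 5)*(o - 2)*(o - 1)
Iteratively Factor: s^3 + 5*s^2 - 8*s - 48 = (s + 4)*(s^2 + s - 12) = (s + 4)^2*(s - 3)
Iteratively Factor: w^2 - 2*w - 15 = (w - 5)*(w + 3)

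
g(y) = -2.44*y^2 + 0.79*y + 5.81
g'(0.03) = 0.64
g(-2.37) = -9.77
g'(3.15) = -14.58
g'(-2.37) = 12.36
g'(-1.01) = 5.72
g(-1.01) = 2.52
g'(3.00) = -13.85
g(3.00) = -13.78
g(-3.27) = -22.86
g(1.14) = 3.54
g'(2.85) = -13.12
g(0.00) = 5.81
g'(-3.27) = 16.75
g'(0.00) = 0.79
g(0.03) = 5.83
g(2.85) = -11.76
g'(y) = 0.79 - 4.88*y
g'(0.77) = -2.97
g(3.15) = -15.91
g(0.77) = 4.97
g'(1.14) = -4.77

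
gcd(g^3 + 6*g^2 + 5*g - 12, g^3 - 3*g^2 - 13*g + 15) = g^2 + 2*g - 3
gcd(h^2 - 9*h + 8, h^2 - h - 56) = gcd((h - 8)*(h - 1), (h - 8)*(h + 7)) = h - 8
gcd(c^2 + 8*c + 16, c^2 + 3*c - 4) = c + 4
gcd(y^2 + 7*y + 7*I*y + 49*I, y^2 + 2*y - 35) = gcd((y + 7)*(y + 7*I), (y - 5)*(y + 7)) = y + 7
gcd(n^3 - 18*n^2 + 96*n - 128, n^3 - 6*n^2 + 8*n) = n - 2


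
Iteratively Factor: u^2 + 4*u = (u + 4)*(u)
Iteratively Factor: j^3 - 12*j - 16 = (j + 2)*(j^2 - 2*j - 8) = (j - 4)*(j + 2)*(j + 2)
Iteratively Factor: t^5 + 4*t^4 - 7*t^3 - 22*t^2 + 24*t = (t - 1)*(t^4 + 5*t^3 - 2*t^2 - 24*t) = (t - 2)*(t - 1)*(t^3 + 7*t^2 + 12*t) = t*(t - 2)*(t - 1)*(t^2 + 7*t + 12) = t*(t - 2)*(t - 1)*(t + 3)*(t + 4)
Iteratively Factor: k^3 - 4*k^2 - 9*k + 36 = (k + 3)*(k^2 - 7*k + 12) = (k - 3)*(k + 3)*(k - 4)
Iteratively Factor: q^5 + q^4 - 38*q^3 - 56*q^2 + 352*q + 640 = (q + 4)*(q^4 - 3*q^3 - 26*q^2 + 48*q + 160) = (q + 4)^2*(q^3 - 7*q^2 + 2*q + 40) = (q - 5)*(q + 4)^2*(q^2 - 2*q - 8) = (q - 5)*(q - 4)*(q + 4)^2*(q + 2)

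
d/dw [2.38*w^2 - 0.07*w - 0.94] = 4.76*w - 0.07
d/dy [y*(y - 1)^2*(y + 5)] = 4*y^3 + 9*y^2 - 18*y + 5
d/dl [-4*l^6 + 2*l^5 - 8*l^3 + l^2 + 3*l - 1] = -24*l^5 + 10*l^4 - 24*l^2 + 2*l + 3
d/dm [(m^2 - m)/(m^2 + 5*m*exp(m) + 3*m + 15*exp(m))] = (-m*(m - 1)*(5*m*exp(m) + 2*m + 20*exp(m) + 3) + (2*m - 1)*(m^2 + 5*m*exp(m) + 3*m + 15*exp(m)))/(m^2 + 5*m*exp(m) + 3*m + 15*exp(m))^2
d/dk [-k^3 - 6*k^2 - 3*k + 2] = -3*k^2 - 12*k - 3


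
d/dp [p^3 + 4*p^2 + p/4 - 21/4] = 3*p^2 + 8*p + 1/4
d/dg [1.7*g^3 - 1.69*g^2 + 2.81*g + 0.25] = 5.1*g^2 - 3.38*g + 2.81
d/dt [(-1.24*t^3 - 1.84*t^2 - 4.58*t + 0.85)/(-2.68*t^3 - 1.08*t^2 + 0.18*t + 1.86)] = (-1.77635683940025e-15*t^5 - 3.592*t^4 - 24.9952*t^3 - 5.3628*t^2 - 5.0088*t - 8.6718)/(7.1824*t^6 + 5.7888*t^5 + 0.2016*t^4 - 10.3584*t^3 - 3.9852*t^2 + 0.6696*t + 3.4596)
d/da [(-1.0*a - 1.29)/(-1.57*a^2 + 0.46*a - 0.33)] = (-1.57*a^2 - 4.0506*a + 0.9234)/(2.4649*a^4 - 1.4444*a^3 + 1.2478*a^2 - 0.3036*a + 0.1089)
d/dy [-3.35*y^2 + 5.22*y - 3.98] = 5.22 - 6.7*y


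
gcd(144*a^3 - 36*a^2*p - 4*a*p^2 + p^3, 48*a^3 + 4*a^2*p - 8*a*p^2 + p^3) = 24*a^2 - 10*a*p + p^2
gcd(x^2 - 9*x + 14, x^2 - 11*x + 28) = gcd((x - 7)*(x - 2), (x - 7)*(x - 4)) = x - 7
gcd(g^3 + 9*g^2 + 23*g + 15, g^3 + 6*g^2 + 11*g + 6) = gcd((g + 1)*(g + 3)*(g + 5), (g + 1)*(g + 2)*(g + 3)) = g^2 + 4*g + 3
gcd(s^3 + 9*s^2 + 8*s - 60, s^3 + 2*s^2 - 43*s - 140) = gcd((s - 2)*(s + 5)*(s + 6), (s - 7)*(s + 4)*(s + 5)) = s + 5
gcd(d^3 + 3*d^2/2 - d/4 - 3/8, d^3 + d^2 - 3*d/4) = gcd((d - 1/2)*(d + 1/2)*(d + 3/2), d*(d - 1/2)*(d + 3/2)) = d^2 + d - 3/4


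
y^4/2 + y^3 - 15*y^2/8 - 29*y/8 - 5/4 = (y/2 + 1/2)*(y - 2)*(y + 1/2)*(y + 5/2)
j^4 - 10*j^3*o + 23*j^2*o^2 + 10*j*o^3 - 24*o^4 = (j - 6*o)*(j - 4*o)*(j - o)*(j + o)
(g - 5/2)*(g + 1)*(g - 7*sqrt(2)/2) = g^3 - 7*sqrt(2)*g^2/2 - 3*g^2/2 - 5*g/2 + 21*sqrt(2)*g/4 + 35*sqrt(2)/4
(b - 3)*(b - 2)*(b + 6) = b^3 + b^2 - 24*b + 36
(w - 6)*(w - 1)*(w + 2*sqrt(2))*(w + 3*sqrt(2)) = w^4 - 7*w^3 + 5*sqrt(2)*w^3 - 35*sqrt(2)*w^2 + 18*w^2 - 84*w + 30*sqrt(2)*w + 72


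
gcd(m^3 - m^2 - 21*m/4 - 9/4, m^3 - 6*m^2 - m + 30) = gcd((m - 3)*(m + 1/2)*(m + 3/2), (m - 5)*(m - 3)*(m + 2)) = m - 3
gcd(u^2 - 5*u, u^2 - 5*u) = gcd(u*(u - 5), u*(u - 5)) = u^2 - 5*u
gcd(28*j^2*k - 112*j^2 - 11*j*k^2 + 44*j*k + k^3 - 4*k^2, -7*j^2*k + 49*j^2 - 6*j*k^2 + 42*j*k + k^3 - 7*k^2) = 7*j - k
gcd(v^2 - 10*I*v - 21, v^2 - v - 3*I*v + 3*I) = v - 3*I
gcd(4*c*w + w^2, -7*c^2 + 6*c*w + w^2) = 1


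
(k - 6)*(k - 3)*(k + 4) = k^3 - 5*k^2 - 18*k + 72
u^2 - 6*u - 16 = (u - 8)*(u + 2)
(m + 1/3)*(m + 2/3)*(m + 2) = m^3 + 3*m^2 + 20*m/9 + 4/9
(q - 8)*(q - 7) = q^2 - 15*q + 56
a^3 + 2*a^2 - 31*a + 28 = (a - 4)*(a - 1)*(a + 7)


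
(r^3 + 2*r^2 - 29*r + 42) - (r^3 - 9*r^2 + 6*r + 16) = 11*r^2 - 35*r + 26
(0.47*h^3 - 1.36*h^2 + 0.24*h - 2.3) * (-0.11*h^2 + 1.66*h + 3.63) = -0.0517*h^5 + 0.9298*h^4 - 0.5779*h^3 - 4.2854*h^2 - 2.9468*h - 8.349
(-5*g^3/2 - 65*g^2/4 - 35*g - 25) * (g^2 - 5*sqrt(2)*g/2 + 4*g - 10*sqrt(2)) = -5*g^5/2 - 105*g^4/4 + 25*sqrt(2)*g^4/4 - 100*g^3 + 525*sqrt(2)*g^3/8 - 165*g^2 + 250*sqrt(2)*g^2 - 100*g + 825*sqrt(2)*g/2 + 250*sqrt(2)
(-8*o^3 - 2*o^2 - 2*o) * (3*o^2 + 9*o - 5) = -24*o^5 - 78*o^4 + 16*o^3 - 8*o^2 + 10*o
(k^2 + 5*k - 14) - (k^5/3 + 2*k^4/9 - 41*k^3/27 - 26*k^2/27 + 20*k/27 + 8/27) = -k^5/3 - 2*k^4/9 + 41*k^3/27 + 53*k^2/27 + 115*k/27 - 386/27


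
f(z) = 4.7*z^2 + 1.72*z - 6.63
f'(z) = 9.4*z + 1.72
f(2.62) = 30.14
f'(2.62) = 26.35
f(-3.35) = 40.35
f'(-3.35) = -29.77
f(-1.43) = 0.52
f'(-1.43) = -11.72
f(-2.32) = 14.68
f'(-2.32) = -20.09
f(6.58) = 208.18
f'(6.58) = 63.57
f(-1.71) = 4.17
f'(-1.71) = -14.35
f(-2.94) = 28.94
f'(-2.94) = -25.92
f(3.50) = 56.96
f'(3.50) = 34.62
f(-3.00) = 30.51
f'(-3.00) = -26.48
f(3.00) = 40.83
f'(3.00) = 29.92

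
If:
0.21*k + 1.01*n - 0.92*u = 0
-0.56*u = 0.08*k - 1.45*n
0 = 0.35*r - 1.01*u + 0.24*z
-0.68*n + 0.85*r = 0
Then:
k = 0.549483488619468*z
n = 0.136727281395162*z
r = 0.109381825116129*z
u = 0.275528355238263*z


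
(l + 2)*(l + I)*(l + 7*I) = l^3 + 2*l^2 + 8*I*l^2 - 7*l + 16*I*l - 14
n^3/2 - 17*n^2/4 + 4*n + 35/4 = (n/2 + 1/2)*(n - 7)*(n - 5/2)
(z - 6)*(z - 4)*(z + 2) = z^3 - 8*z^2 + 4*z + 48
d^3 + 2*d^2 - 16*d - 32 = (d - 4)*(d + 2)*(d + 4)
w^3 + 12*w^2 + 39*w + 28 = (w + 1)*(w + 4)*(w + 7)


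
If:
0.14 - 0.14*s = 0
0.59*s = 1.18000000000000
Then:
No Solution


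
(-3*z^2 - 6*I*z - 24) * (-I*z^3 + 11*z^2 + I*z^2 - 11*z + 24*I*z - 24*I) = 3*I*z^5 - 39*z^4 - 3*I*z^4 + 39*z^3 - 114*I*z^3 - 120*z^2 + 114*I*z^2 + 120*z - 576*I*z + 576*I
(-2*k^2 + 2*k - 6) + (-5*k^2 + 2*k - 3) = -7*k^2 + 4*k - 9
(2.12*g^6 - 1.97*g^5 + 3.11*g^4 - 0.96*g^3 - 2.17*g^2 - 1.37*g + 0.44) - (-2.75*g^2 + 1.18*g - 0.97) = 2.12*g^6 - 1.97*g^5 + 3.11*g^4 - 0.96*g^3 + 0.58*g^2 - 2.55*g + 1.41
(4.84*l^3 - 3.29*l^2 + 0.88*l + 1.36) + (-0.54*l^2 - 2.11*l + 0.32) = 4.84*l^3 - 3.83*l^2 - 1.23*l + 1.68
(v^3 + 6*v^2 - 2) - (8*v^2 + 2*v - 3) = v^3 - 2*v^2 - 2*v + 1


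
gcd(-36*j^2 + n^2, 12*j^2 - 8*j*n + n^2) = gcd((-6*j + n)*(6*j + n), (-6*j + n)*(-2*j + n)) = 6*j - n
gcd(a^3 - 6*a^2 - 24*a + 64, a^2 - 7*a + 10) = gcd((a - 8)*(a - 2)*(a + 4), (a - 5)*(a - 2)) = a - 2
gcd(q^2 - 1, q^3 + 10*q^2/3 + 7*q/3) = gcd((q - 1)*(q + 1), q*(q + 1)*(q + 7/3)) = q + 1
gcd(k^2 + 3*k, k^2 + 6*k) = k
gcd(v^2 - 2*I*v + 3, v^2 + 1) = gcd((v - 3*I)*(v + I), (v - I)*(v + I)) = v + I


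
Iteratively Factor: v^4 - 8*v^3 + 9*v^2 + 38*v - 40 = (v + 2)*(v^3 - 10*v^2 + 29*v - 20) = (v - 5)*(v + 2)*(v^2 - 5*v + 4) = (v - 5)*(v - 1)*(v + 2)*(v - 4)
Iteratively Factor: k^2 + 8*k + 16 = (k + 4)*(k + 4)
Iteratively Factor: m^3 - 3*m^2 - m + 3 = (m - 3)*(m^2 - 1) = (m - 3)*(m + 1)*(m - 1)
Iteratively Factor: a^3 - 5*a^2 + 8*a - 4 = (a - 1)*(a^2 - 4*a + 4) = (a - 2)*(a - 1)*(a - 2)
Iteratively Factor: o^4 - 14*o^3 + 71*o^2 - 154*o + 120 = (o - 4)*(o^3 - 10*o^2 + 31*o - 30) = (o - 5)*(o - 4)*(o^2 - 5*o + 6) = (o - 5)*(o - 4)*(o - 3)*(o - 2)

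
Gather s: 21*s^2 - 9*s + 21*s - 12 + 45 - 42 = 21*s^2 + 12*s - 9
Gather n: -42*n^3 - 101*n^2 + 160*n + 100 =-42*n^3 - 101*n^2 + 160*n + 100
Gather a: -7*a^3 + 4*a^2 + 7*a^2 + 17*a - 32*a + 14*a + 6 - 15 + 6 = -7*a^3 + 11*a^2 - a - 3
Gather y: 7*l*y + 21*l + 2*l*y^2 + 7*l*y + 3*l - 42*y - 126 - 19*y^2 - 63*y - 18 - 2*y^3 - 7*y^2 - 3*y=24*l - 2*y^3 + y^2*(2*l - 26) + y*(14*l - 108) - 144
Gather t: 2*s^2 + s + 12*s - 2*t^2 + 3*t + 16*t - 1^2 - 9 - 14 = 2*s^2 + 13*s - 2*t^2 + 19*t - 24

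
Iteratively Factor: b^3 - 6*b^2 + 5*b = (b - 5)*(b^2 - b) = b*(b - 5)*(b - 1)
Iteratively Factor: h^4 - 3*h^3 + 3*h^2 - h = (h - 1)*(h^3 - 2*h^2 + h) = h*(h - 1)*(h^2 - 2*h + 1) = h*(h - 1)^2*(h - 1)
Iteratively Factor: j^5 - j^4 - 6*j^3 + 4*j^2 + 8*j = (j + 1)*(j^4 - 2*j^3 - 4*j^2 + 8*j) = (j - 2)*(j + 1)*(j^3 - 4*j) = j*(j - 2)*(j + 1)*(j^2 - 4) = j*(j - 2)*(j + 1)*(j + 2)*(j - 2)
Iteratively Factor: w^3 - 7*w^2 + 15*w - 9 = (w - 3)*(w^2 - 4*w + 3) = (w - 3)^2*(w - 1)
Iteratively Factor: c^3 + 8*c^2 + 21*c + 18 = (c + 2)*(c^2 + 6*c + 9) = (c + 2)*(c + 3)*(c + 3)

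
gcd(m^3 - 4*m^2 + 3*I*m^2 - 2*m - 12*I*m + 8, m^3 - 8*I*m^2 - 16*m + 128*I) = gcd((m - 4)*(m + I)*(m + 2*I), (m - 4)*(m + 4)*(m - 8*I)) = m - 4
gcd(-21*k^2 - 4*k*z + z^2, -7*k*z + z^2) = -7*k + z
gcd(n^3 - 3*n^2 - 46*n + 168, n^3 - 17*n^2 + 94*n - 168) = n^2 - 10*n + 24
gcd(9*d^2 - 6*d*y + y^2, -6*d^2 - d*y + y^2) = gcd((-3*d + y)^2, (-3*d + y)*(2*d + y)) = -3*d + y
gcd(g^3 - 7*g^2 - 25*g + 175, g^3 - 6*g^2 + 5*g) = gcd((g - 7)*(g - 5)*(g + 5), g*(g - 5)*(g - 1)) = g - 5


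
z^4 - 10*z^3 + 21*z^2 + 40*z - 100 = (z - 5)^2*(z - 2)*(z + 2)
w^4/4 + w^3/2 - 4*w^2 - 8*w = w*(w/4 + 1)*(w - 4)*(w + 2)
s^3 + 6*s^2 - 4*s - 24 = (s - 2)*(s + 2)*(s + 6)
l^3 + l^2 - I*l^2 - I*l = l*(l + 1)*(l - I)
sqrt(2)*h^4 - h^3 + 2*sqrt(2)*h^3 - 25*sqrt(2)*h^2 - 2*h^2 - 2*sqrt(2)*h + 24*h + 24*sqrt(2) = (h - 4)*(h + 6)*(h - sqrt(2))*(sqrt(2)*h + 1)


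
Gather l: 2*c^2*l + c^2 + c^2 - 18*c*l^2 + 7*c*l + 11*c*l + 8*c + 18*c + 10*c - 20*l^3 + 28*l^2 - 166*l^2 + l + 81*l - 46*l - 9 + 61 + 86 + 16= 2*c^2 + 36*c - 20*l^3 + l^2*(-18*c - 138) + l*(2*c^2 + 18*c + 36) + 154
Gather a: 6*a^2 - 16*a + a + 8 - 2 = 6*a^2 - 15*a + 6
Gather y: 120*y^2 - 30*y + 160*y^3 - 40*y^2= 160*y^3 + 80*y^2 - 30*y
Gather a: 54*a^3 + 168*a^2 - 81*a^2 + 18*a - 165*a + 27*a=54*a^3 + 87*a^2 - 120*a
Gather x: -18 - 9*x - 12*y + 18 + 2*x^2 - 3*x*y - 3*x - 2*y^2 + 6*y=2*x^2 + x*(-3*y - 12) - 2*y^2 - 6*y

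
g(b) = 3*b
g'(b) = 3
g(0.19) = 0.57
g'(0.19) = 3.00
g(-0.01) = -0.03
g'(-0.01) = 3.00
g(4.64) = 13.92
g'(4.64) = 3.00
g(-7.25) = -21.75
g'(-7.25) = 3.00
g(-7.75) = -23.25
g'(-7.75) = 3.00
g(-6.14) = -18.42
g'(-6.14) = 3.00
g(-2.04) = -6.12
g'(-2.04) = 3.00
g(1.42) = 4.26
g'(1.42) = 3.00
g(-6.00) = -18.00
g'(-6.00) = 3.00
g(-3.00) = -9.00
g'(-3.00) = 3.00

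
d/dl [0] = 0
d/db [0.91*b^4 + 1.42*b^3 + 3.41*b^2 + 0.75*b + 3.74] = 3.64*b^3 + 4.26*b^2 + 6.82*b + 0.75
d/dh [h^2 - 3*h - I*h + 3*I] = 2*h - 3 - I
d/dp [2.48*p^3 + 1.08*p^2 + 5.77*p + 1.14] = 7.44*p^2 + 2.16*p + 5.77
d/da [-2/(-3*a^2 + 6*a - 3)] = 4*(1 - a)/(3*(a^2 - 2*a + 1)^2)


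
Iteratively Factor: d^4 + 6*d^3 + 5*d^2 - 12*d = (d)*(d^3 + 6*d^2 + 5*d - 12) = d*(d + 4)*(d^2 + 2*d - 3) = d*(d - 1)*(d + 4)*(d + 3)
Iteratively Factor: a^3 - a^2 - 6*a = (a + 2)*(a^2 - 3*a) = a*(a + 2)*(a - 3)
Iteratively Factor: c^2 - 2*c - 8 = (c + 2)*(c - 4)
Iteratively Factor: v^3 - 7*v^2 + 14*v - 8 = (v - 4)*(v^2 - 3*v + 2) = (v - 4)*(v - 1)*(v - 2)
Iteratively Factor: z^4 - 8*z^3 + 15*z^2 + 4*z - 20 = (z - 2)*(z^3 - 6*z^2 + 3*z + 10) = (z - 5)*(z - 2)*(z^2 - z - 2) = (z - 5)*(z - 2)^2*(z + 1)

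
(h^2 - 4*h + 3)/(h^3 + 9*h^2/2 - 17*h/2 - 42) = 2*(h - 1)/(2*h^2 + 15*h + 28)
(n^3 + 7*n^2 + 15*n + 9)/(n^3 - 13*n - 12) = (n + 3)/(n - 4)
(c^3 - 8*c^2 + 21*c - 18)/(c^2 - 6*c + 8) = (c^2 - 6*c + 9)/(c - 4)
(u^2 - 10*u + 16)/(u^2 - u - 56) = (u - 2)/(u + 7)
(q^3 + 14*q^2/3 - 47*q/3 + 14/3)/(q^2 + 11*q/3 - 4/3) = (q^2 + 5*q - 14)/(q + 4)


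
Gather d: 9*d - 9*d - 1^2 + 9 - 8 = 0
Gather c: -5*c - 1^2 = -5*c - 1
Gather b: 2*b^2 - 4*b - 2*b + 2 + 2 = 2*b^2 - 6*b + 4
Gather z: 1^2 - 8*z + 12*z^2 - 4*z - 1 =12*z^2 - 12*z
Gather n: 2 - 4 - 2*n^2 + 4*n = -2*n^2 + 4*n - 2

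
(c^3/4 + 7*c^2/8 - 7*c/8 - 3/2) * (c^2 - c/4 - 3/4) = c^5/4 + 13*c^4/16 - 41*c^3/32 - 31*c^2/16 + 33*c/32 + 9/8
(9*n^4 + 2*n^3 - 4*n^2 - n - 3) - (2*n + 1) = 9*n^4 + 2*n^3 - 4*n^2 - 3*n - 4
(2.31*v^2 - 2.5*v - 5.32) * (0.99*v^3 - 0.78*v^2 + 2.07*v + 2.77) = 2.2869*v^5 - 4.2768*v^4 + 1.4649*v^3 + 5.3733*v^2 - 17.9374*v - 14.7364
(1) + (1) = 2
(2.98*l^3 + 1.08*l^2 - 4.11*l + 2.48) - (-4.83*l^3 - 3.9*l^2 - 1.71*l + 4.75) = 7.81*l^3 + 4.98*l^2 - 2.4*l - 2.27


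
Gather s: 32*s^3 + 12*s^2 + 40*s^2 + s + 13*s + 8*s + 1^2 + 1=32*s^3 + 52*s^2 + 22*s + 2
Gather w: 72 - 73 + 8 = 7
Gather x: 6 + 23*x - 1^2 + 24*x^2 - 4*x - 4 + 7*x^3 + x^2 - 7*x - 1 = 7*x^3 + 25*x^2 + 12*x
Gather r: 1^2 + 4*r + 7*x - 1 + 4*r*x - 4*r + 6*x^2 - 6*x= 4*r*x + 6*x^2 + x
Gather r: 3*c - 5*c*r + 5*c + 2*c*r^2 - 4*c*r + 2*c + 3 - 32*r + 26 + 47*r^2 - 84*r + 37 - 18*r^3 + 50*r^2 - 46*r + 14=10*c - 18*r^3 + r^2*(2*c + 97) + r*(-9*c - 162) + 80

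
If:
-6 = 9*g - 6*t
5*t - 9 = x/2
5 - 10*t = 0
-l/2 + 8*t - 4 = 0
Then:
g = -1/3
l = 0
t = 1/2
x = -13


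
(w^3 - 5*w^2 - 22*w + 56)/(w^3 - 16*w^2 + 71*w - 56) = (w^2 + 2*w - 8)/(w^2 - 9*w + 8)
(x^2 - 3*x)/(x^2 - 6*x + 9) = x/(x - 3)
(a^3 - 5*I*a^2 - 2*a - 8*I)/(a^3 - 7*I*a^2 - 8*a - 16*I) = (a - 2*I)/(a - 4*I)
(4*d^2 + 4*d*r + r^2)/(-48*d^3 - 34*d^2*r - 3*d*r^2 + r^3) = (2*d + r)/(-24*d^2 - 5*d*r + r^2)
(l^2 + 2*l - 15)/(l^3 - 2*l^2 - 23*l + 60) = 1/(l - 4)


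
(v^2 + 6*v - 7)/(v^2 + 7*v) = (v - 1)/v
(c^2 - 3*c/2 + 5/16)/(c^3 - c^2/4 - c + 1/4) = (c - 5/4)/(c^2 - 1)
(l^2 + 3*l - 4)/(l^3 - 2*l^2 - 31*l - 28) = (l - 1)/(l^2 - 6*l - 7)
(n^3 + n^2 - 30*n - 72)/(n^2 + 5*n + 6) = (n^2 - 2*n - 24)/(n + 2)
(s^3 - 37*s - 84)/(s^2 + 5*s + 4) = (s^2 - 4*s - 21)/(s + 1)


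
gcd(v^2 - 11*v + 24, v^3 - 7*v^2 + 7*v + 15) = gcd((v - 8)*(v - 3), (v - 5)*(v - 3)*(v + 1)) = v - 3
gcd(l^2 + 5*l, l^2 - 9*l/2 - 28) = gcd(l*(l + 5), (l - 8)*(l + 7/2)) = 1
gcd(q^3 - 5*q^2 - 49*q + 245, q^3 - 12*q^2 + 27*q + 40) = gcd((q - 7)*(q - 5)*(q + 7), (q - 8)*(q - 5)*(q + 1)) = q - 5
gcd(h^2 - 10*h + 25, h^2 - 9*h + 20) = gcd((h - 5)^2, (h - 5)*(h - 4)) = h - 5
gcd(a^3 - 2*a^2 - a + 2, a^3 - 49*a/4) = 1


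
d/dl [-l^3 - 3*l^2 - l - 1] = -3*l^2 - 6*l - 1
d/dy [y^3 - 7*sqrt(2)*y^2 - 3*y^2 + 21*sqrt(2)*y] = 3*y^2 - 14*sqrt(2)*y - 6*y + 21*sqrt(2)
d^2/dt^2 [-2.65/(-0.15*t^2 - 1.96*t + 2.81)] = (-0.11925*t^2 - 1.5582*t + 2.65*(0.3*t + 1.96)*(0.6*t + 3.92) + 2.23395)/(0.15*t^2 + 1.96*t - 2.81)^3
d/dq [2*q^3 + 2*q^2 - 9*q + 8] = 6*q^2 + 4*q - 9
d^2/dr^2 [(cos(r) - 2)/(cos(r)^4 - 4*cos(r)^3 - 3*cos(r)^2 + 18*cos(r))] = (34*(1 - cos(r)^2)^2/cos(r)^3 - 32*sin(r)^6/cos(r)^3 - 9*cos(r)^4 - 10*cos(r)^3 - 17*cos(r)^2 - 24*tan(r)^2 + 6 + 128/cos(r) - 146/cos(r)^3)/((cos(r) - 3)^4*(cos(r) + 2)^3)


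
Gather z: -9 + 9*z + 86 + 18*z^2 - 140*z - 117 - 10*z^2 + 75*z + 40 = 8*z^2 - 56*z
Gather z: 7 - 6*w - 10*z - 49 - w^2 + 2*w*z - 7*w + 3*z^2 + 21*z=-w^2 - 13*w + 3*z^2 + z*(2*w + 11) - 42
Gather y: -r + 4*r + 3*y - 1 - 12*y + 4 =3*r - 9*y + 3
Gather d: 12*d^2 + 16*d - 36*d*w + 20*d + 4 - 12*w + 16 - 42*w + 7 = 12*d^2 + d*(36 - 36*w) - 54*w + 27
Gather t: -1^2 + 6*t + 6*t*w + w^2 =t*(6*w + 6) + w^2 - 1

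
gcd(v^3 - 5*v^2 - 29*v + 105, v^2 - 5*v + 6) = v - 3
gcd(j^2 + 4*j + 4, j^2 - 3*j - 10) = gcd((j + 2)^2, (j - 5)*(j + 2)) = j + 2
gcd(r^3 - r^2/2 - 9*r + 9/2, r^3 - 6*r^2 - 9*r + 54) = r^2 - 9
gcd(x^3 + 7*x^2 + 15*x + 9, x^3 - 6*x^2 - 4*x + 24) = 1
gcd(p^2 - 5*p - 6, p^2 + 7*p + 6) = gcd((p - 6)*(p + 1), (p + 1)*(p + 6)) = p + 1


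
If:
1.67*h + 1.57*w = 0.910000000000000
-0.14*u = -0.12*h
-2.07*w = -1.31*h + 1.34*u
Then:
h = 0.51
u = 0.44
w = 0.04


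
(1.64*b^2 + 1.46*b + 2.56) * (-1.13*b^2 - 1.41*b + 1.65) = -1.8532*b^4 - 3.9622*b^3 - 2.2454*b^2 - 1.2006*b + 4.224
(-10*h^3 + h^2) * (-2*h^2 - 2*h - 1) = 20*h^5 + 18*h^4 + 8*h^3 - h^2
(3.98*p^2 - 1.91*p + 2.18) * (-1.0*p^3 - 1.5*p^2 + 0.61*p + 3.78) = -3.98*p^5 - 4.06*p^4 + 3.1128*p^3 + 10.6093*p^2 - 5.89*p + 8.2404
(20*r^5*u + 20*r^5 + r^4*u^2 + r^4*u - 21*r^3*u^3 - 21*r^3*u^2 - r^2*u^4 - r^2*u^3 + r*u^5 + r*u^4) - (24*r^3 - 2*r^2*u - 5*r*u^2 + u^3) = 20*r^5*u + 20*r^5 + r^4*u^2 + r^4*u - 21*r^3*u^3 - 21*r^3*u^2 - 24*r^3 - r^2*u^4 - r^2*u^3 + 2*r^2*u + r*u^5 + r*u^4 + 5*r*u^2 - u^3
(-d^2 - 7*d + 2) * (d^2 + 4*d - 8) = -d^4 - 11*d^3 - 18*d^2 + 64*d - 16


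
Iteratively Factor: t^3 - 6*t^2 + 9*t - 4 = (t - 1)*(t^2 - 5*t + 4) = (t - 1)^2*(t - 4)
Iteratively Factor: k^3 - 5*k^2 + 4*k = (k - 4)*(k^2 - k) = (k - 4)*(k - 1)*(k)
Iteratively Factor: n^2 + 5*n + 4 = (n + 4)*(n + 1)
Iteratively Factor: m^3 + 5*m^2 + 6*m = (m + 3)*(m^2 + 2*m) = m*(m + 3)*(m + 2)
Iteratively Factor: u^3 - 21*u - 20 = (u + 1)*(u^2 - u - 20) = (u - 5)*(u + 1)*(u + 4)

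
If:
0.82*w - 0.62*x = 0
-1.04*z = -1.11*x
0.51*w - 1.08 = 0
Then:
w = 2.12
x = 2.80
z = 2.99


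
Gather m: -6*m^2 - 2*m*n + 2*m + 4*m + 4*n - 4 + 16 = -6*m^2 + m*(6 - 2*n) + 4*n + 12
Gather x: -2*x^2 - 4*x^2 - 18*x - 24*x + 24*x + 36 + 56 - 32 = -6*x^2 - 18*x + 60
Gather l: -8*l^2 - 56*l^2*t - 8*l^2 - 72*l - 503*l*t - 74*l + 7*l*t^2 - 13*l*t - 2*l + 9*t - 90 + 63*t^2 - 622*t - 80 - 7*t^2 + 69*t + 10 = l^2*(-56*t - 16) + l*(7*t^2 - 516*t - 148) + 56*t^2 - 544*t - 160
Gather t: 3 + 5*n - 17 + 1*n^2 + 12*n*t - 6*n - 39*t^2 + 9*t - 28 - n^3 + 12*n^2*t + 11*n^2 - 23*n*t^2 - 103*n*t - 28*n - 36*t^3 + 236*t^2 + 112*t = -n^3 + 12*n^2 - 29*n - 36*t^3 + t^2*(197 - 23*n) + t*(12*n^2 - 91*n + 121) - 42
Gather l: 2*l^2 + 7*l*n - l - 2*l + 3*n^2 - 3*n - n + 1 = 2*l^2 + l*(7*n - 3) + 3*n^2 - 4*n + 1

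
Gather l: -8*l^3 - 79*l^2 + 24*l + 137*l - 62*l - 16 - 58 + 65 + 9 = -8*l^3 - 79*l^2 + 99*l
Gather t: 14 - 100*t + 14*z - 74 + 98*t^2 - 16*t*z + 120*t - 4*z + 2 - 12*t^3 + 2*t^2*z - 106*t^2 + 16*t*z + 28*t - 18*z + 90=-12*t^3 + t^2*(2*z - 8) + 48*t - 8*z + 32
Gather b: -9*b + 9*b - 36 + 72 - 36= 0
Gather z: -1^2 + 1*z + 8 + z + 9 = 2*z + 16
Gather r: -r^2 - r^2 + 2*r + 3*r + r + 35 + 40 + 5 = -2*r^2 + 6*r + 80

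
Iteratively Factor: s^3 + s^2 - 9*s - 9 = (s + 1)*(s^2 - 9) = (s + 1)*(s + 3)*(s - 3)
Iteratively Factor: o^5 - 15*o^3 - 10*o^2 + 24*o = (o - 4)*(o^4 + 4*o^3 + o^2 - 6*o) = o*(o - 4)*(o^3 + 4*o^2 + o - 6) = o*(o - 4)*(o - 1)*(o^2 + 5*o + 6) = o*(o - 4)*(o - 1)*(o + 3)*(o + 2)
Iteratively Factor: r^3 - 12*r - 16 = (r - 4)*(r^2 + 4*r + 4) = (r - 4)*(r + 2)*(r + 2)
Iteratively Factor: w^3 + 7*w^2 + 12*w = (w + 3)*(w^2 + 4*w) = (w + 3)*(w + 4)*(w)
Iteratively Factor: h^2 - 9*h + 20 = (h - 5)*(h - 4)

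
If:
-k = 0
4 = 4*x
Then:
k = 0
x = 1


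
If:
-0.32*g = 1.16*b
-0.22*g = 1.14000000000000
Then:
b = 1.43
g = -5.18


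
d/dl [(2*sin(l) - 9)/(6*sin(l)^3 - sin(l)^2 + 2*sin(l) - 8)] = 2*(-12*sin(l)^3 + 82*sin(l)^2 - 9*sin(l) + 1)*cos(l)/(6*sin(l)^3 - sin(l)^2 + 2*sin(l) - 8)^2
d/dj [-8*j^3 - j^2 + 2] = 2*j*(-12*j - 1)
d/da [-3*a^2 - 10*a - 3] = -6*a - 10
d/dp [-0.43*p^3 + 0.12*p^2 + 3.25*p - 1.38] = -1.29*p^2 + 0.24*p + 3.25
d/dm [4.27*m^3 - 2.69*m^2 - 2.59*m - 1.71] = 12.81*m^2 - 5.38*m - 2.59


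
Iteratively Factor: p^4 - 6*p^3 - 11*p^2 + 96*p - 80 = (p - 1)*(p^3 - 5*p^2 - 16*p + 80) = (p - 4)*(p - 1)*(p^2 - p - 20) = (p - 4)*(p - 1)*(p + 4)*(p - 5)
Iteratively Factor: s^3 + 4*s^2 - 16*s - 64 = (s + 4)*(s^2 - 16) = (s + 4)^2*(s - 4)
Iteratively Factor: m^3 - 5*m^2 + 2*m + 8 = (m - 2)*(m^2 - 3*m - 4) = (m - 2)*(m + 1)*(m - 4)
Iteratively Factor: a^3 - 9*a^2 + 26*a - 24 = (a - 4)*(a^2 - 5*a + 6) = (a - 4)*(a - 3)*(a - 2)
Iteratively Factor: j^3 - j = (j - 1)*(j^2 + j) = (j - 1)*(j + 1)*(j)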